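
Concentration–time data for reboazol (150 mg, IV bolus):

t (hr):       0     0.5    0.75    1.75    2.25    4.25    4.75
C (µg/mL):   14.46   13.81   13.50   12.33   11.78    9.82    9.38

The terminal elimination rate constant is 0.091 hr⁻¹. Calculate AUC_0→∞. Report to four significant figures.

Trapezoidal AUC_0→4.75:
  [0→0.5]: (14.46+13.81)/2 × 0.5 = 7.0675
  [0.5→0.75]: (13.81+13.50)/2 × 0.25 = 3.41375
  [0.75→1.75]: (13.50+12.33)/2 × 1 = 12.915
  [1.75→2.25]: (12.33+11.78)/2 × 0.5 = 6.0275
  [2.25→4.25]: (11.78+9.82)/2 × 2 = 21.6
  [4.25→4.75]: (9.82+9.38)/2 × 0.5 = 4.8
  Sum = 55.82375 µg/mL·hr
Extrapolated tail: C_last / k_e = 9.38 / 0.091 = 103.077
AUC_0→∞ = 55.82375 + 103.077 = 158.90075 µg/mL·hr

AUC = 158.9 µg/mL·hr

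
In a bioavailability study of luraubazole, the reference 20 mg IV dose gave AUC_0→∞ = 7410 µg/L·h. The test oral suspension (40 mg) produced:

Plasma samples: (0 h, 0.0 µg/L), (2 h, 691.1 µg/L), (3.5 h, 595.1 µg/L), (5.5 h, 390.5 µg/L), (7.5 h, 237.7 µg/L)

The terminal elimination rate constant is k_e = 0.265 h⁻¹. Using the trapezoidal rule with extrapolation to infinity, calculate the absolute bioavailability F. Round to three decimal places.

Trapezoidal AUC_0→7.5 (oral suspension):
  [0→2]: (0.0+691.1)/2 × 2 = 691.1
  [2→3.5]: (691.1+595.1)/2 × 1.5 = 964.65
  [3.5→5.5]: (595.1+390.5)/2 × 2 = 985.6
  [5.5→7.5]: (390.5+237.7)/2 × 2 = 628.2
  Sum = 3269.55 µg/L·h
Tail: C_last/k_e = 237.7/0.265 = 896.981
AUC_0→∞ (oral suspension) = 3269.55 + 896.981 = 4166.531 µg/L·h
F = (AUC_ev/D_ev)/(AUC_iv/D_iv) = (4166.531/40)/(7410/20) = 104.163/370.5 = 0.2811

F = 0.281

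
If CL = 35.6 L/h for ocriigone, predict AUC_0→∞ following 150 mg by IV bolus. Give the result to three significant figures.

AUC_0→∞ = Dose_iv / CL
        = 150 / 35.6 = 4.21348 mg/L·h

AUC = 4.21 mg/L·h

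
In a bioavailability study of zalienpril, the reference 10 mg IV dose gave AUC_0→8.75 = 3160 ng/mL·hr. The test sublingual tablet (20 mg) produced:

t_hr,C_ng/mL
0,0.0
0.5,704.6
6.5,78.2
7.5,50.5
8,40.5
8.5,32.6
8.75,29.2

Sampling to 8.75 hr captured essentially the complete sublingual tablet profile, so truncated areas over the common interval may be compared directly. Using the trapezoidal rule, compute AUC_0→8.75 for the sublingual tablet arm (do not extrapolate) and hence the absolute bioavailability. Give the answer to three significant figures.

Trapezoidal AUC_0→8.75 (sublingual tablet):
  [0→0.5]: (0.0+704.6)/2 × 0.5 = 176.15
  [0.5→6.5]: (704.6+78.2)/2 × 6 = 2348.4
  [6.5→7.5]: (78.2+50.5)/2 × 1 = 64.35
  [7.5→8]: (50.5+40.5)/2 × 0.5 = 22.75
  [8→8.5]: (40.5+32.6)/2 × 0.5 = 18.275
  [8.5→8.75]: (32.6+29.2)/2 × 0.25 = 7.725
  Sum = 2637.65 ng/mL·hr
F = (AUC_ev/D_ev)/(AUC_iv/D_iv) = (2637.65/20)/(3160/10) = 131.8825/316 = 0.4173

F = 0.417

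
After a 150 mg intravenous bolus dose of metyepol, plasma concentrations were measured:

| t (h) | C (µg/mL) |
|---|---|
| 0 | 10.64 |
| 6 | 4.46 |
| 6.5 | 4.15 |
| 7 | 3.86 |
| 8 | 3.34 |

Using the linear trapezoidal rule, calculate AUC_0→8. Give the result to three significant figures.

AUC = 53.1 µg/mL·h

Trapezoidal AUC_0→8:
  [0→6]: (10.64+4.46)/2 × 6 = 45.3
  [6→6.5]: (4.46+4.15)/2 × 0.5 = 2.1525
  [6.5→7]: (4.15+3.86)/2 × 0.5 = 2.0025
  [7→8]: (3.86+3.34)/2 × 1 = 3.6
  Sum = 53.055 µg/mL·h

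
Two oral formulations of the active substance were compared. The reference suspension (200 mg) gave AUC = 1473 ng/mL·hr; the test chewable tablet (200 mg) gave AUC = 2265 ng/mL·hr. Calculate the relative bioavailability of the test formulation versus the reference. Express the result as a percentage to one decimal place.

F_rel = 153.8%

F_rel = (AUC_test/D_test) / (AUC_ref/D_ref)
      = (2265/200) / (1473/200)
      = 11.325 / 7.365 = 1.5377 = 153.77%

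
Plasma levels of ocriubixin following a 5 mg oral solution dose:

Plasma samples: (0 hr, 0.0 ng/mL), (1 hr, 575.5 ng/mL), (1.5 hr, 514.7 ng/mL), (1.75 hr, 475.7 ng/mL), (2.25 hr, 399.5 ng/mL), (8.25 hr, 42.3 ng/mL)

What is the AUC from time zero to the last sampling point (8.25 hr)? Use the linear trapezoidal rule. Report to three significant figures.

AUC = 2230 ng/mL·hr

Trapezoidal AUC_0→8.25:
  [0→1]: (0.0+575.5)/2 × 1 = 287.75
  [1→1.5]: (575.5+514.7)/2 × 0.5 = 272.55
  [1.5→1.75]: (514.7+475.7)/2 × 0.25 = 123.8
  [1.75→2.25]: (475.7+399.5)/2 × 0.5 = 218.8
  [2.25→8.25]: (399.5+42.3)/2 × 6 = 1325.4
  Sum = 2228.3 ng/mL·hr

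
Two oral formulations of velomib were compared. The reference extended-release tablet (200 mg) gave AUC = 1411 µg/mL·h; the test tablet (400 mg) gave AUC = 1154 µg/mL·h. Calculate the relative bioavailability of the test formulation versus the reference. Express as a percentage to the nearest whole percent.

F_rel = 41%

F_rel = (AUC_test/D_test) / (AUC_ref/D_ref)
      = (1154/400) / (1411/200)
      = 2.885 / 7.055 = 0.4089 = 40.89%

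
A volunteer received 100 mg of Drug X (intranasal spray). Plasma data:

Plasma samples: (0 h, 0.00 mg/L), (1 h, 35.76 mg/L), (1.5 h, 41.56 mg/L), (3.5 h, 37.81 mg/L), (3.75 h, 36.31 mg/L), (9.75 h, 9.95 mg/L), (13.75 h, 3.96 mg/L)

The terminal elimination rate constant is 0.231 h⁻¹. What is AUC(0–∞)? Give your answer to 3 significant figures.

AUC = 310 mg/L·h

Trapezoidal AUC_0→13.75:
  [0→1]: (0.00+35.76)/2 × 1 = 17.88
  [1→1.5]: (35.76+41.56)/2 × 0.5 = 19.33
  [1.5→3.5]: (41.56+37.81)/2 × 2 = 79.37
  [3.5→3.75]: (37.81+36.31)/2 × 0.25 = 9.265
  [3.75→9.75]: (36.31+9.95)/2 × 6 = 138.78
  [9.75→13.75]: (9.95+3.96)/2 × 4 = 27.82
  Sum = 292.445 mg/L·h
Extrapolated tail: C_last / k_e = 3.96 / 0.231 = 17.143
AUC_0→∞ = 292.445 + 17.143 = 309.588 mg/L·h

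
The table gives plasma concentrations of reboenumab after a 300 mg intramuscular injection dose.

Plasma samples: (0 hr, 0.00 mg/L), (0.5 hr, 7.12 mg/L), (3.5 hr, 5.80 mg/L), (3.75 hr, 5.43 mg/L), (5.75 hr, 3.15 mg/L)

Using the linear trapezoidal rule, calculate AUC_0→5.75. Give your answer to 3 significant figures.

Trapezoidal AUC_0→5.75:
  [0→0.5]: (0.00+7.12)/2 × 0.5 = 1.78
  [0.5→3.5]: (7.12+5.80)/2 × 3 = 19.38
  [3.5→3.75]: (5.80+5.43)/2 × 0.25 = 1.40375
  [3.75→5.75]: (5.43+3.15)/2 × 2 = 8.58
  Sum = 31.14375 mg/L·hr

AUC = 31.1 mg/L·hr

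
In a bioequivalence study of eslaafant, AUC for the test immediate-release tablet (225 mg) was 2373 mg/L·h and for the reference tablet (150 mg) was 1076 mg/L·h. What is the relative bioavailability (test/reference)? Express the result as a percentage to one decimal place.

F_rel = 147.0%

F_rel = (AUC_test/D_test) / (AUC_ref/D_ref)
      = (2373/225) / (1076/150)
      = 10.5467 / 7.17333 = 1.4703 = 147.03%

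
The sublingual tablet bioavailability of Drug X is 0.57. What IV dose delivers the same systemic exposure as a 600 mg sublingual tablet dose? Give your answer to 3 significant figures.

Systemic exposure from an extravascular dose = F × D_ev, so the equivalent IV dose is F × D_ev.
D_iv = F × D_ev = 0.57 × 600 = 342 mg

D_iv = 342 mg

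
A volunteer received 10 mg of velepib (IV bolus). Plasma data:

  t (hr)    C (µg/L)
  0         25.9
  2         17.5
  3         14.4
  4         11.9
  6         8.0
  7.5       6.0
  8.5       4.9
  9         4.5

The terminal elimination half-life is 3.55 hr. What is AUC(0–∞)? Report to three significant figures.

AUC = 134 µg/L·hr

Trapezoidal AUC_0→9:
  [0→2]: (25.9+17.5)/2 × 2 = 43.4
  [2→3]: (17.5+14.4)/2 × 1 = 15.95
  [3→4]: (14.4+11.9)/2 × 1 = 13.15
  [4→6]: (11.9+8.0)/2 × 2 = 19.9
  [6→7.5]: (8.0+6.0)/2 × 1.5 = 10.5
  [7.5→8.5]: (6.0+4.9)/2 × 1 = 5.45
  [8.5→9]: (4.9+4.5)/2 × 0.5 = 2.35
  Sum = 110.7 µg/L·hr
k_e = ln2 / t½ = 0.693147 / 3.55 = 0.1953 hr^-1
Extrapolated tail: C_last / k_e = 4.5 / 0.1953 = 23.041
AUC_0→∞ = 110.7 + 23.041 = 133.741 µg/L·hr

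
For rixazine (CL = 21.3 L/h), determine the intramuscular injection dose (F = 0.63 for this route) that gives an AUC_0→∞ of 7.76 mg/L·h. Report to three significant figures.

Dose = CL × AUC_0→∞ / F
     = 21.3 × 7.76 / 0.63 = 262.362 mg

Dose = 262 mg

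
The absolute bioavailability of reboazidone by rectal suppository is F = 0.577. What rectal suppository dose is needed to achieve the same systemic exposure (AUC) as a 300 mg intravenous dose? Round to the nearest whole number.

For equal systemic exposure: F × D_ev = D_iv
D_ev = D_iv / F = 300 / 0.577 = 519.931 mg

D_rectal = 520 mg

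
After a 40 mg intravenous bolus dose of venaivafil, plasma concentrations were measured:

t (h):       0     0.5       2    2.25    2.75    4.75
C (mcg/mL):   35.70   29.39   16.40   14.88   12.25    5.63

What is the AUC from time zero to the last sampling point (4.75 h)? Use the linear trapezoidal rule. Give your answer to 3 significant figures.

AUC = 79.2 mcg/mL·h

Trapezoidal AUC_0→4.75:
  [0→0.5]: (35.70+29.39)/2 × 0.5 = 16.2725
  [0.5→2]: (29.39+16.40)/2 × 1.5 = 34.3425
  [2→2.25]: (16.40+14.88)/2 × 0.25 = 3.91
  [2.25→2.75]: (14.88+12.25)/2 × 0.5 = 6.7825
  [2.75→4.75]: (12.25+5.63)/2 × 2 = 17.88
  Sum = 79.1875 mcg/mL·h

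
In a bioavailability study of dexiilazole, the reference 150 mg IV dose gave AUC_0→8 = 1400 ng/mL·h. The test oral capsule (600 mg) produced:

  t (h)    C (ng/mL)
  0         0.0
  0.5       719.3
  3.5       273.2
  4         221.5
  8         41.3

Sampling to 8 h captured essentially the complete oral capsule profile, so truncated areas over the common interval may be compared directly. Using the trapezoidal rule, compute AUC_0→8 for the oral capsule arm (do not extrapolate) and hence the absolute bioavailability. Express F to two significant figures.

Trapezoidal AUC_0→8 (oral capsule):
  [0→0.5]: (0.0+719.3)/2 × 0.5 = 179.825
  [0.5→3.5]: (719.3+273.2)/2 × 3 = 1488.75
  [3.5→4]: (273.2+221.5)/2 × 0.5 = 123.675
  [4→8]: (221.5+41.3)/2 × 4 = 525.6
  Sum = 2317.85 ng/mL·h
F = (AUC_ev/D_ev)/(AUC_iv/D_iv) = (2317.85/600)/(1400/150) = 3.86308/9.33333 = 0.4139

F = 0.41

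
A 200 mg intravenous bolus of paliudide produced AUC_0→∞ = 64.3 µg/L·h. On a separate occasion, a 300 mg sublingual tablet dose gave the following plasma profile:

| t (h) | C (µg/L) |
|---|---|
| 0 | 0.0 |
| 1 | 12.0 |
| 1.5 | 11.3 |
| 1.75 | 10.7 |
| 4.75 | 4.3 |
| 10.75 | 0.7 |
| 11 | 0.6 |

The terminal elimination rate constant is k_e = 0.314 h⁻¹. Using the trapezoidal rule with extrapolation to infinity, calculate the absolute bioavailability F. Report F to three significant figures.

F = 0.561

Trapezoidal AUC_0→11 (sublingual tablet):
  [0→1]: (0.0+12.0)/2 × 1 = 6.0
  [1→1.5]: (12.0+11.3)/2 × 0.5 = 5.825
  [1.5→1.75]: (11.3+10.7)/2 × 0.25 = 2.75
  [1.75→4.75]: (10.7+4.3)/2 × 3 = 22.5
  [4.75→10.75]: (4.3+0.7)/2 × 6 = 15.0
  [10.75→11]: (0.7+0.6)/2 × 0.25 = 0.1625
  Sum = 52.2375 µg/L·h
Tail: C_last/k_e = 0.6/0.314 = 1.911
AUC_0→∞ (sublingual tablet) = 52.2375 + 1.911 = 54.1485 µg/L·h
F = (AUC_ev/D_ev)/(AUC_iv/D_iv) = (54.1485/300)/(64.3/200) = 0.180495/0.3215 = 0.5614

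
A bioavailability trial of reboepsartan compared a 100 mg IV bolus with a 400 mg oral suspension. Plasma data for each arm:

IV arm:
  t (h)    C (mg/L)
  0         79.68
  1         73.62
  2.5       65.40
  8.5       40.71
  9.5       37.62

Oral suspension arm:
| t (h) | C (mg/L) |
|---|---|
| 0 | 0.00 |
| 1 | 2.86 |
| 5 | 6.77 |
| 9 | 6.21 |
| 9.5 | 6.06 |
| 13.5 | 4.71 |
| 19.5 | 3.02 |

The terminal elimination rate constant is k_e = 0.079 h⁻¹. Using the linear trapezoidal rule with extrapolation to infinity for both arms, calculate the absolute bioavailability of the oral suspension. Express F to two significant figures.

F = 0.033

Trapezoidal AUC_0→9.5 (IV):
  [0→1]: (79.68+73.62)/2 × 1 = 76.65
  [1→2.5]: (73.62+65.40)/2 × 1.5 = 104.265
  [2.5→8.5]: (65.40+40.71)/2 × 6 = 318.33
  [8.5→9.5]: (40.71+37.62)/2 × 1 = 39.165
  Sum = 538.41 mg/L·h
IV tail: 37.62/0.079 = 476.203; AUC_iv,0→∞ = 538.41 + 476.203 = 1014.613 mg/L·h
Trapezoidal AUC_0→19.5 (oral suspension):
  [0→1]: (0.00+2.86)/2 × 1 = 1.43
  [1→5]: (2.86+6.77)/2 × 4 = 19.26
  [5→9]: (6.77+6.21)/2 × 4 = 25.96
  [9→9.5]: (6.21+6.06)/2 × 0.5 = 3.0675
  [9.5→13.5]: (6.06+4.71)/2 × 4 = 21.54
  [13.5→19.5]: (4.71+3.02)/2 × 6 = 23.19
  Sum = 94.4475 mg/L·h
oral suspension tail: 3.02/0.079 = 38.228; AUC_ev,0→∞ = 94.4475 + 38.228 = 132.6755 mg/L·h
F = (AUC_ev/D_ev)/(AUC_iv/D_iv) = (132.6755/400)/(1014.613/100) = 0.33168875/10.14613 = 0.0327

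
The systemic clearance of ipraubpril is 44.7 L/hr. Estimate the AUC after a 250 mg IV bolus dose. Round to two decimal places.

AUC = 5.59 mg/L·hr

AUC_0→∞ = Dose_iv / CL
        = 250 / 44.7 = 5.59284 mg/L·hr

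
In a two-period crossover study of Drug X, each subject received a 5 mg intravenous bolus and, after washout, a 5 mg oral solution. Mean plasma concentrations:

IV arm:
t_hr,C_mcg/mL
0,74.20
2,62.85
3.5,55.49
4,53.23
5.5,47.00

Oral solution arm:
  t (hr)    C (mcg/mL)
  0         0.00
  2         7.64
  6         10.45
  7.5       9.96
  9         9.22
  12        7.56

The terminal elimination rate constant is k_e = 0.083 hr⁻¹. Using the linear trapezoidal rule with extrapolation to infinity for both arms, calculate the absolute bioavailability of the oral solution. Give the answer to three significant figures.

F = 0.212

Trapezoidal AUC_0→5.5 (IV):
  [0→2]: (74.20+62.85)/2 × 2 = 137.05
  [2→3.5]: (62.85+55.49)/2 × 1.5 = 88.755
  [3.5→4]: (55.49+53.23)/2 × 0.5 = 27.18
  [4→5.5]: (53.23+47.00)/2 × 1.5 = 75.1725
  Sum = 328.1575 mcg/mL·hr
IV tail: 47.00/0.083 = 566.265; AUC_iv,0→∞ = 328.1575 + 566.265 = 894.4225 mcg/mL·hr
Trapezoidal AUC_0→12 (oral solution):
  [0→2]: (0.00+7.64)/2 × 2 = 7.64
  [2→6]: (7.64+10.45)/2 × 4 = 36.18
  [6→7.5]: (10.45+9.96)/2 × 1.5 = 15.3075
  [7.5→9]: (9.96+9.22)/2 × 1.5 = 14.385
  [9→12]: (9.22+7.56)/2 × 3 = 25.17
  Sum = 98.6825 mcg/mL·hr
oral solution tail: 7.56/0.083 = 91.084; AUC_ev,0→∞ = 98.6825 + 91.084 = 189.7665 mcg/mL·hr
F = (AUC_ev/D_ev)/(AUC_iv/D_iv) = (189.7665/5)/(894.4225/5) = 37.9533/178.8845 = 0.2122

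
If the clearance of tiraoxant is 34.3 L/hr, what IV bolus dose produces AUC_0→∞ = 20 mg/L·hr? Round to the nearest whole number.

Dose = 686 mg

Dose_iv = CL × AUC_0→∞
     = 34.3 × 20 = 686 mg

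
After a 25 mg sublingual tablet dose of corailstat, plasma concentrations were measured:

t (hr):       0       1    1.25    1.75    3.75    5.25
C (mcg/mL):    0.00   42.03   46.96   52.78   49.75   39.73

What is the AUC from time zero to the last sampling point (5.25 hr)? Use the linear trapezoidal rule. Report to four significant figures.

Trapezoidal AUC_0→5.25:
  [0→1]: (0.00+42.03)/2 × 1 = 21.015
  [1→1.25]: (42.03+46.96)/2 × 0.25 = 11.12375
  [1.25→1.75]: (46.96+52.78)/2 × 0.5 = 24.935
  [1.75→3.75]: (52.78+49.75)/2 × 2 = 102.53
  [3.75→5.25]: (49.75+39.73)/2 × 1.5 = 67.11
  Sum = 226.71375 mcg/mL·hr

AUC = 226.7 mcg/mL·hr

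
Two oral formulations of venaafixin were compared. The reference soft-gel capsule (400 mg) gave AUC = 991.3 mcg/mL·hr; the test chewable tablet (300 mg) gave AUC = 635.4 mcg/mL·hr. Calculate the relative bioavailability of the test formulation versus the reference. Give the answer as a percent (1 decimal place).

F_rel = (AUC_test/D_test) / (AUC_ref/D_ref)
      = (635.4/300) / (991.3/400)
      = 2.118 / 2.47825 = 0.8546 = 85.46%

F_rel = 85.5%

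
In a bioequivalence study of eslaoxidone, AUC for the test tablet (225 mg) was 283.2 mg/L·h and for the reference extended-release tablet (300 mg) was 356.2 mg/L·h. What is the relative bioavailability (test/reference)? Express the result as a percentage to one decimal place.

F_rel = 106.0%

F_rel = (AUC_test/D_test) / (AUC_ref/D_ref)
      = (283.2/225) / (356.2/300)
      = 1.25867 / 1.18733 = 1.0601 = 106.01%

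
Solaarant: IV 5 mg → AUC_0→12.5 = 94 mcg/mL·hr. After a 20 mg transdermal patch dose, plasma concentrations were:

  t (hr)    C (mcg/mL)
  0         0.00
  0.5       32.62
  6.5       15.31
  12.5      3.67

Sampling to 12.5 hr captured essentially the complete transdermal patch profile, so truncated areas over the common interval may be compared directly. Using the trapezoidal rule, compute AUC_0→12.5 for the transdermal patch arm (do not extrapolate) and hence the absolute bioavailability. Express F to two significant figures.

Trapezoidal AUC_0→12.5 (transdermal patch):
  [0→0.5]: (0.00+32.62)/2 × 0.5 = 8.155
  [0.5→6.5]: (32.62+15.31)/2 × 6 = 143.79
  [6.5→12.5]: (15.31+3.67)/2 × 6 = 56.94
  Sum = 208.885 mcg/mL·hr
F = (AUC_ev/D_ev)/(AUC_iv/D_iv) = (208.885/20)/(94/5) = 10.44425/18.8 = 0.5555

F = 0.56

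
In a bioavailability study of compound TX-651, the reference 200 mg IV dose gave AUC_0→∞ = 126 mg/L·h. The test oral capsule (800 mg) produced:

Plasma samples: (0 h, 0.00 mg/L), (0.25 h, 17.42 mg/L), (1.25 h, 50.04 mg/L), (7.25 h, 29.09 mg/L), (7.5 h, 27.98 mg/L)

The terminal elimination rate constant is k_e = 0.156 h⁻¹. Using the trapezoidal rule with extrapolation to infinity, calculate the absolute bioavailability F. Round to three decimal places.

Trapezoidal AUC_0→7.5 (oral capsule):
  [0→0.25]: (0.00+17.42)/2 × 0.25 = 2.1775
  [0.25→1.25]: (17.42+50.04)/2 × 1 = 33.73
  [1.25→7.25]: (50.04+29.09)/2 × 6 = 237.39
  [7.25→7.5]: (29.09+27.98)/2 × 0.25 = 7.13375
  Sum = 280.43125 mg/L·h
Tail: C_last/k_e = 27.98/0.156 = 179.359
AUC_0→∞ (oral capsule) = 280.43125 + 179.359 = 459.79025 mg/L·h
F = (AUC_ev/D_ev)/(AUC_iv/D_iv) = (459.79025/800)/(126/200) = 0.574738/0.63 = 0.9123

F = 0.912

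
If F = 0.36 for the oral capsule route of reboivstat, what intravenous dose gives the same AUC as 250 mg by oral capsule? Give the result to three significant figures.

Systemic exposure from an extravascular dose = F × D_ev, so the equivalent IV dose is F × D_ev.
D_iv = F × D_ev = 0.36 × 250 = 90 mg

D_iv = 90.0 mg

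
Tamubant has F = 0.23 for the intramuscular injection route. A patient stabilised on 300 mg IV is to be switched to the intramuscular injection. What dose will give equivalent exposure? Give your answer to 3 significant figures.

For equal systemic exposure: F × D_ev = D_iv
D_ev = D_iv / F = 300 / 0.23 = 1304.35 mg

D_intramuscular = 1300 mg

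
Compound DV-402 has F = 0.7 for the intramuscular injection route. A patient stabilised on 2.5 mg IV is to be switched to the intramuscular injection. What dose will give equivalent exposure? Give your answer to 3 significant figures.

D_intramuscular = 3.57 mg

For equal systemic exposure: F × D_ev = D_iv
D_ev = D_iv / F = 2.5 / 0.7 = 3.57143 mg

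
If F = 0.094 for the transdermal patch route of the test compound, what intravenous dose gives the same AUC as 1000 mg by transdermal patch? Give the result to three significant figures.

D_iv = 94.0 mg

Systemic exposure from an extravascular dose = F × D_ev, so the equivalent IV dose is F × D_ev.
D_iv = F × D_ev = 0.094 × 1000 = 94 mg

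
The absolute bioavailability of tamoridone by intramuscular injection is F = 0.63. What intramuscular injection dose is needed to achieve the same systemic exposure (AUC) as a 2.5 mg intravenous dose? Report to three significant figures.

D_intramuscular = 3.97 mg

For equal systemic exposure: F × D_ev = D_iv
D_ev = D_iv / F = 2.5 / 0.63 = 3.96825 mg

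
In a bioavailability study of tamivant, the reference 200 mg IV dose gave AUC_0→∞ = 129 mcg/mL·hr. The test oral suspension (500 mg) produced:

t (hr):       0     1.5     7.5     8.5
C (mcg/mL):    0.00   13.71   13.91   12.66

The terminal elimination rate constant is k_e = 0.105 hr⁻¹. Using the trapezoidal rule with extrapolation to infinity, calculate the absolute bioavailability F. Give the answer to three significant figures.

Trapezoidal AUC_0→8.5 (oral suspension):
  [0→1.5]: (0.00+13.71)/2 × 1.5 = 10.2825
  [1.5→7.5]: (13.71+13.91)/2 × 6 = 82.86
  [7.5→8.5]: (13.91+12.66)/2 × 1 = 13.285
  Sum = 106.4275 mcg/mL·hr
Tail: C_last/k_e = 12.66/0.105 = 120.571
AUC_0→∞ (oral suspension) = 106.4275 + 120.571 = 226.9985 mcg/mL·hr
F = (AUC_ev/D_ev)/(AUC_iv/D_iv) = (226.9985/500)/(129/200) = 0.453997/0.645 = 0.7039

F = 0.704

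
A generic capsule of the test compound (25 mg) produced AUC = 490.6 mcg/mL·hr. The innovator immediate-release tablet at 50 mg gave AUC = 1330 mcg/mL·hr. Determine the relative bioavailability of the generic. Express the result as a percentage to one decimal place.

F_rel = (AUC_test/D_test) / (AUC_ref/D_ref)
      = (490.6/25) / (1330/50)
      = 19.624 / 26.6 = 0.7377 = 73.77%

F_rel = 73.8%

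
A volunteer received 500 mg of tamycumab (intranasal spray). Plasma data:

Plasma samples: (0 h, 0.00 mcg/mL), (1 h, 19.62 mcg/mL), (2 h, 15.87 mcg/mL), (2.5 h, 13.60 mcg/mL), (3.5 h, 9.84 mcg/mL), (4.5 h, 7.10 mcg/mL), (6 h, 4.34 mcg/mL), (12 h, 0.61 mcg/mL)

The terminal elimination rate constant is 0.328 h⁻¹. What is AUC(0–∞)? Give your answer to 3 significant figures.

Trapezoidal AUC_0→12:
  [0→1]: (0.00+19.62)/2 × 1 = 9.81
  [1→2]: (19.62+15.87)/2 × 1 = 17.745
  [2→2.5]: (15.87+13.60)/2 × 0.5 = 7.3675
  [2.5→3.5]: (13.60+9.84)/2 × 1 = 11.72
  [3.5→4.5]: (9.84+7.10)/2 × 1 = 8.47
  [4.5→6]: (7.10+4.34)/2 × 1.5 = 8.58
  [6→12]: (4.34+0.61)/2 × 6 = 14.85
  Sum = 78.5425 mcg/mL·h
Extrapolated tail: C_last / k_e = 0.61 / 0.328 = 1.860
AUC_0→∞ = 78.5425 + 1.860 = 80.4025 mcg/mL·h

AUC = 80.4 mcg/mL·h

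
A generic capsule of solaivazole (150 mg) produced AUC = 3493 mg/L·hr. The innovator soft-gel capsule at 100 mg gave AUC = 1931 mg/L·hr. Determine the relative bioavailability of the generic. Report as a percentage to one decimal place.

F_rel = (AUC_test/D_test) / (AUC_ref/D_ref)
      = (3493/150) / (1931/100)
      = 23.2867 / 19.31 = 1.2059 = 120.59%

F_rel = 120.6%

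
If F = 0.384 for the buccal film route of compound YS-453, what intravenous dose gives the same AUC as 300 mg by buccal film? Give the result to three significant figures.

D_iv = 115 mg

Systemic exposure from an extravascular dose = F × D_ev, so the equivalent IV dose is F × D_ev.
D_iv = F × D_ev = 0.384 × 300 = 115.2 mg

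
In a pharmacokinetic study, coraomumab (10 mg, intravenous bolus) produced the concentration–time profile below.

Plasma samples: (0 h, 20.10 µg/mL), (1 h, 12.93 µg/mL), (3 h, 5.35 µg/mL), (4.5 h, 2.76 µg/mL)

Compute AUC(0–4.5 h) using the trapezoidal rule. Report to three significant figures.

AUC = 40.9 µg/mL·h

Trapezoidal AUC_0→4.5:
  [0→1]: (20.10+12.93)/2 × 1 = 16.515
  [1→3]: (12.93+5.35)/2 × 2 = 18.28
  [3→4.5]: (5.35+2.76)/2 × 1.5 = 6.0825
  Sum = 40.8775 µg/mL·h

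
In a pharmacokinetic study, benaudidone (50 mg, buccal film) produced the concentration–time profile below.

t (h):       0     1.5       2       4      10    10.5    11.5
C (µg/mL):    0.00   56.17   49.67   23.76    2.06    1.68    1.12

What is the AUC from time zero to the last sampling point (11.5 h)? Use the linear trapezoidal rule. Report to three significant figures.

AUC = 222 µg/mL·h

Trapezoidal AUC_0→11.5:
  [0→1.5]: (0.00+56.17)/2 × 1.5 = 42.1275
  [1.5→2]: (56.17+49.67)/2 × 0.5 = 26.46
  [2→4]: (49.67+23.76)/2 × 2 = 73.43
  [4→10]: (23.76+2.06)/2 × 6 = 77.46
  [10→10.5]: (2.06+1.68)/2 × 0.5 = 0.935
  [10.5→11.5]: (1.68+1.12)/2 × 1 = 1.4
  Sum = 221.8125 µg/mL·h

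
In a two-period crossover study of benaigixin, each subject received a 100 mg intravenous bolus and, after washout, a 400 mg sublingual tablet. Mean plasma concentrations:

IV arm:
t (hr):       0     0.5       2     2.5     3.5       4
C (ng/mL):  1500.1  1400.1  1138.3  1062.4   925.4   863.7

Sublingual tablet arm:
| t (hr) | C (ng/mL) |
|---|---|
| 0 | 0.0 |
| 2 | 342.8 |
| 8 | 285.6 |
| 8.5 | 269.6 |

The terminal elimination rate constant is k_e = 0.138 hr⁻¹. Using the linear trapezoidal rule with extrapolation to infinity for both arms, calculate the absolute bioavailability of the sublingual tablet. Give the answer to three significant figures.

F = 0.0993

Trapezoidal AUC_0→4 (IV):
  [0→0.5]: (1500.1+1400.1)/2 × 0.5 = 725.05
  [0.5→2]: (1400.1+1138.3)/2 × 1.5 = 1903.8
  [2→2.5]: (1138.3+1062.4)/2 × 0.5 = 550.175
  [2.5→3.5]: (1062.4+925.4)/2 × 1 = 993.9
  [3.5→4]: (925.4+863.7)/2 × 0.5 = 447.275
  Sum = 4620.2 ng/mL·hr
IV tail: 863.7/0.138 = 6258.696; AUC_iv,0→∞ = 4620.2 + 6258.696 = 10878.896 ng/mL·hr
Trapezoidal AUC_0→8.5 (sublingual tablet):
  [0→2]: (0.0+342.8)/2 × 2 = 342.8
  [2→8]: (342.8+285.6)/2 × 6 = 1885.2
  [8→8.5]: (285.6+269.6)/2 × 0.5 = 138.8
  Sum = 2366.8 ng/mL·hr
sublingual tablet tail: 269.6/0.138 = 1953.623; AUC_ev,0→∞ = 2366.8 + 1953.623 = 4320.423 ng/mL·hr
F = (AUC_ev/D_ev)/(AUC_iv/D_iv) = (4320.423/400)/(10878.896/100) = 10.8011/108.78896 = 0.0993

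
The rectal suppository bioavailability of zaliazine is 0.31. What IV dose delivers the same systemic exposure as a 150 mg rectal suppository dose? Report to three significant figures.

Systemic exposure from an extravascular dose = F × D_ev, so the equivalent IV dose is F × D_ev.
D_iv = F × D_ev = 0.31 × 150 = 46.5 mg

D_iv = 46.5 mg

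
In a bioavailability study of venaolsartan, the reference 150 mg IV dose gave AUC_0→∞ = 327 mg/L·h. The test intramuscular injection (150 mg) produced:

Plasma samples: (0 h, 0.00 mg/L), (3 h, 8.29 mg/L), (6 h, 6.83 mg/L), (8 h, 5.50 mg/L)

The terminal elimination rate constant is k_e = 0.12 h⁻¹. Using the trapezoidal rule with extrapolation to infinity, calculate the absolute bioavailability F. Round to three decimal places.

Trapezoidal AUC_0→8 (intramuscular injection):
  [0→3]: (0.00+8.29)/2 × 3 = 12.435
  [3→6]: (8.29+6.83)/2 × 3 = 22.68
  [6→8]: (6.83+5.50)/2 × 2 = 12.33
  Sum = 47.445 mg/L·h
Tail: C_last/k_e = 5.50/0.12 = 45.833
AUC_0→∞ (intramuscular injection) = 47.445 + 45.833 = 93.278 mg/L·h
F = (AUC_ev/D_ev)/(AUC_iv/D_iv) = (93.278/150)/(327/150) = 0.621853/2.18 = 0.2853

F = 0.285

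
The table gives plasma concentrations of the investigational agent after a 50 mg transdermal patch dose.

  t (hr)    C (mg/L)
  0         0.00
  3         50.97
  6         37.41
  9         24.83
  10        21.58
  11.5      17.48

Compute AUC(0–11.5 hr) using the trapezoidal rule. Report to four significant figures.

Trapezoidal AUC_0→11.5:
  [0→3]: (0.00+50.97)/2 × 3 = 76.455
  [3→6]: (50.97+37.41)/2 × 3 = 132.57
  [6→9]: (37.41+24.83)/2 × 3 = 93.36
  [9→10]: (24.83+21.58)/2 × 1 = 23.205
  [10→11.5]: (21.58+17.48)/2 × 1.5 = 29.295
  Sum = 354.885 mg/L·hr

AUC = 354.9 mg/L·hr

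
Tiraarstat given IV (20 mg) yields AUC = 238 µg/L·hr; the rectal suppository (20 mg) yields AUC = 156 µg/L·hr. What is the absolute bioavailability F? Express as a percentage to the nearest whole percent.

F = (AUC_ev / D_ev) / (AUC_iv / D_iv)
  = (156/20) / (238/20)
  = 7.8 / 11.9 = 0.6555
  = 65.55%

F = 66%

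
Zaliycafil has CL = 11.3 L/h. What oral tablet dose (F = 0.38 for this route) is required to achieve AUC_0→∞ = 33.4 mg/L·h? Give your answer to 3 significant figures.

Dose = CL × AUC_0→∞ / F
     = 11.3 × 33.4 / 0.38 = 993.211 mg

Dose = 993 mg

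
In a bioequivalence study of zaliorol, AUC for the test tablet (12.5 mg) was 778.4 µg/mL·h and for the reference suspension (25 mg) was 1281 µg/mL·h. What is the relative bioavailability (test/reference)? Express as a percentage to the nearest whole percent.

F_rel = (AUC_test/D_test) / (AUC_ref/D_ref)
      = (778.4/12.5) / (1281/25)
      = 62.272 / 51.24 = 1.2153 = 121.53%

F_rel = 122%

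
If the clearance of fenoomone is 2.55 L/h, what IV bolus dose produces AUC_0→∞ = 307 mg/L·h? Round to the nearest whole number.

Dose = 783 mg

Dose_iv = CL × AUC_0→∞
     = 2.55 × 307 = 782.85 mg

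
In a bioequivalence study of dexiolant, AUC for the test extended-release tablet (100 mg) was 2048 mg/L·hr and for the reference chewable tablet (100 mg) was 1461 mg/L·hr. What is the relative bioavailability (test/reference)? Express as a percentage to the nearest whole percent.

F_rel = (AUC_test/D_test) / (AUC_ref/D_ref)
      = (2048/100) / (1461/100)
      = 20.48 / 14.61 = 1.4018 = 140.18%

F_rel = 140%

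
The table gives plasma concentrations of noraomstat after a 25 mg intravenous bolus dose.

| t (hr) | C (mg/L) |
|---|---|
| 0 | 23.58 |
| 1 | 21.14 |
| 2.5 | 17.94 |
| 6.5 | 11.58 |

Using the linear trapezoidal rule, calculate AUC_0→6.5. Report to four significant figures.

AUC = 110.7 mg/L·hr

Trapezoidal AUC_0→6.5:
  [0→1]: (23.58+21.14)/2 × 1 = 22.36
  [1→2.5]: (21.14+17.94)/2 × 1.5 = 29.31
  [2.5→6.5]: (17.94+11.58)/2 × 4 = 59.04
  Sum = 110.71 mg/L·hr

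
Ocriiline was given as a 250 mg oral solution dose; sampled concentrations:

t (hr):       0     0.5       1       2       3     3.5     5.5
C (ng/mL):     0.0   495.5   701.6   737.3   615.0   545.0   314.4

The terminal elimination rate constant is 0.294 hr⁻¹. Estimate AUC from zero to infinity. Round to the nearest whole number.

AUC = 4038 ng/mL·hr

Trapezoidal AUC_0→5.5:
  [0→0.5]: (0.0+495.5)/2 × 0.5 = 123.875
  [0.5→1]: (495.5+701.6)/2 × 0.5 = 299.275
  [1→2]: (701.6+737.3)/2 × 1 = 719.45
  [2→3]: (737.3+615.0)/2 × 1 = 676.15
  [3→3.5]: (615.0+545.0)/2 × 0.5 = 290.0
  [3.5→5.5]: (545.0+314.4)/2 × 2 = 859.4
  Sum = 2968.15 ng/mL·hr
Extrapolated tail: C_last / k_e = 314.4 / 0.294 = 1069.388
AUC_0→∞ = 2968.15 + 1069.388 = 4037.538 ng/mL·hr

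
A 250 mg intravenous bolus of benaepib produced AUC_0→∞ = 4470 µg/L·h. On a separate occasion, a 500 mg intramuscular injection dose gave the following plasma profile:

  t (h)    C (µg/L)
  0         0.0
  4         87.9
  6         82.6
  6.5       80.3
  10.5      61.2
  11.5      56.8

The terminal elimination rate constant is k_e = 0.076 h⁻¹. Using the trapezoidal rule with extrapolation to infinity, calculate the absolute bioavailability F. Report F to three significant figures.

Trapezoidal AUC_0→11.5 (intramuscular injection):
  [0→4]: (0.0+87.9)/2 × 4 = 175.8
  [4→6]: (87.9+82.6)/2 × 2 = 170.5
  [6→6.5]: (82.6+80.3)/2 × 0.5 = 40.725
  [6.5→10.5]: (80.3+61.2)/2 × 4 = 283.0
  [10.5→11.5]: (61.2+56.8)/2 × 1 = 59.0
  Sum = 729.025 µg/L·h
Tail: C_last/k_e = 56.8/0.076 = 747.368
AUC_0→∞ (intramuscular injection) = 729.025 + 747.368 = 1476.393 µg/L·h
F = (AUC_ev/D_ev)/(AUC_iv/D_iv) = (1476.393/500)/(4470/250) = 2.952786/17.88 = 0.1651

F = 0.165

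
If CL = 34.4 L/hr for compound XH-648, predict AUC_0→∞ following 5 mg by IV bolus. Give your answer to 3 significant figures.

AUC = 0.145 mg/L·hr

AUC_0→∞ = Dose_iv / CL
        = 5 / 34.4 = 0.145349 mg/L·hr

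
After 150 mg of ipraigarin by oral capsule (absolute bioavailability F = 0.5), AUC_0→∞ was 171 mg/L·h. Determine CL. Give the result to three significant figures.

CL = F × Dose / AUC_0→∞
   = 0.5 × 150 / 171 = 0.438596 L/h

CL = 0.439 L/h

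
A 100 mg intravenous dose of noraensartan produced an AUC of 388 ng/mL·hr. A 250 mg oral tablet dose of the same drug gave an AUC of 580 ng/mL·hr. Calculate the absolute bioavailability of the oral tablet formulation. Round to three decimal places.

F = 0.598

F = (AUC_ev / D_ev) / (AUC_iv / D_iv)
  = (580/250) / (388/100)
  = 2.32 / 3.88 = 0.5979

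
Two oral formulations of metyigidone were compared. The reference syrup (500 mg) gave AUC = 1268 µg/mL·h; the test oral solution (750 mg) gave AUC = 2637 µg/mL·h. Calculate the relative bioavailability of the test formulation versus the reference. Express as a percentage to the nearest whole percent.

F_rel = (AUC_test/D_test) / (AUC_ref/D_ref)
      = (2637/750) / (1268/500)
      = 3.516 / 2.536 = 1.3864 = 138.64%

F_rel = 139%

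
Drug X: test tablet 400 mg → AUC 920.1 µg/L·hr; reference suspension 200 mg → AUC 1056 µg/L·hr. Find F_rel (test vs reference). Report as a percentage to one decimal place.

F_rel = 43.6%

F_rel = (AUC_test/D_test) / (AUC_ref/D_ref)
      = (920.1/400) / (1056/200)
      = 2.30025 / 5.28 = 0.4357 = 43.57%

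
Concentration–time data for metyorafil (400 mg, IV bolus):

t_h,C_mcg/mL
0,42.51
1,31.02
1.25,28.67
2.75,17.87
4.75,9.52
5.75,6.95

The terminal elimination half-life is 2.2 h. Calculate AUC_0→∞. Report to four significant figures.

AUC = 136.8 mcg/mL·h

Trapezoidal AUC_0→5.75:
  [0→1]: (42.51+31.02)/2 × 1 = 36.765
  [1→1.25]: (31.02+28.67)/2 × 0.25 = 7.46125
  [1.25→2.75]: (28.67+17.87)/2 × 1.5 = 34.905
  [2.75→4.75]: (17.87+9.52)/2 × 2 = 27.39
  [4.75→5.75]: (9.52+6.95)/2 × 1 = 8.235
  Sum = 114.75625 mcg/mL·h
k_e = ln2 / t½ = 0.693147 / 2.2 = 0.3151 h^-1
Extrapolated tail: C_last / k_e = 6.95 / 0.3151 = 22.056
AUC_0→∞ = 114.75625 + 22.056 = 136.81225 mcg/mL·h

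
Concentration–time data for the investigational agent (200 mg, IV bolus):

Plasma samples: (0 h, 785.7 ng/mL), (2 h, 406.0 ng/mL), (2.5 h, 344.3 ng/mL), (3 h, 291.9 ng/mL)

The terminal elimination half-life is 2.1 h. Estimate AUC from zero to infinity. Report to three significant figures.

AUC = 2420 ng/mL·h

Trapezoidal AUC_0→3:
  [0→2]: (785.7+406.0)/2 × 2 = 1191.7
  [2→2.5]: (406.0+344.3)/2 × 0.5 = 187.575
  [2.5→3]: (344.3+291.9)/2 × 0.5 = 159.05
  Sum = 1538.325 ng/mL·h
k_e = ln2 / t½ = 0.693147 / 2.1 = 0.3301 h^-1
Extrapolated tail: C_last / k_e = 291.9 / 0.3301 = 884.277
AUC_0→∞ = 1538.325 + 884.277 = 2422.602 ng/mL·h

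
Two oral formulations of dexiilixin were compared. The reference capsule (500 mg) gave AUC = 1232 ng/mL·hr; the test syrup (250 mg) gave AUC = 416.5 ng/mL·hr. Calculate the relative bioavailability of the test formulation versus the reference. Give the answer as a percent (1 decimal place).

F_rel = 67.6%

F_rel = (AUC_test/D_test) / (AUC_ref/D_ref)
      = (416.5/250) / (1232/500)
      = 1.666 / 2.464 = 0.6761 = 67.61%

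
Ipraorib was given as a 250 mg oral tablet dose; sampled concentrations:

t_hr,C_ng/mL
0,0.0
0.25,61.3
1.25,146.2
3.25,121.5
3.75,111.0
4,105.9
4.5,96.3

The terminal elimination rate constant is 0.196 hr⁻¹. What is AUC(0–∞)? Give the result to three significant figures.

AUC = 1010 ng/mL·hr

Trapezoidal AUC_0→4.5:
  [0→0.25]: (0.0+61.3)/2 × 0.25 = 7.6625
  [0.25→1.25]: (61.3+146.2)/2 × 1 = 103.75
  [1.25→3.25]: (146.2+121.5)/2 × 2 = 267.7
  [3.25→3.75]: (121.5+111.0)/2 × 0.5 = 58.125
  [3.75→4]: (111.0+105.9)/2 × 0.25 = 27.1125
  [4→4.5]: (105.9+96.3)/2 × 0.5 = 50.55
  Sum = 514.9 ng/mL·hr
Extrapolated tail: C_last / k_e = 96.3 / 0.196 = 491.327
AUC_0→∞ = 514.9 + 491.327 = 1006.227 ng/mL·hr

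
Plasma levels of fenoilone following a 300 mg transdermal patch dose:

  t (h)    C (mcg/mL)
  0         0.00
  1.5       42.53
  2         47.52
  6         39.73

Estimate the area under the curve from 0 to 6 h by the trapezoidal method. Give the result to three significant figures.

Trapezoidal AUC_0→6:
  [0→1.5]: (0.00+42.53)/2 × 1.5 = 31.8975
  [1.5→2]: (42.53+47.52)/2 × 0.5 = 22.5125
  [2→6]: (47.52+39.73)/2 × 4 = 174.5
  Sum = 228.91 mcg/mL·h

AUC = 229 mcg/mL·h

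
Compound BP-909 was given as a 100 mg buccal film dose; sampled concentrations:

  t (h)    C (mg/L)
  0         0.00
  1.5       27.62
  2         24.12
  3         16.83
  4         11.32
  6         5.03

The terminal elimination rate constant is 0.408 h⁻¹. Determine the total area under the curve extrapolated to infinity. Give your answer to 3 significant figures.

AUC = 96.9 mg/L·h

Trapezoidal AUC_0→6:
  [0→1.5]: (0.00+27.62)/2 × 1.5 = 20.715
  [1.5→2]: (27.62+24.12)/2 × 0.5 = 12.935
  [2→3]: (24.12+16.83)/2 × 1 = 20.475
  [3→4]: (16.83+11.32)/2 × 1 = 14.075
  [4→6]: (11.32+5.03)/2 × 2 = 16.35
  Sum = 84.55 mg/L·h
Extrapolated tail: C_last / k_e = 5.03 / 0.408 = 12.328
AUC_0→∞ = 84.55 + 12.328 = 96.878 mg/L·h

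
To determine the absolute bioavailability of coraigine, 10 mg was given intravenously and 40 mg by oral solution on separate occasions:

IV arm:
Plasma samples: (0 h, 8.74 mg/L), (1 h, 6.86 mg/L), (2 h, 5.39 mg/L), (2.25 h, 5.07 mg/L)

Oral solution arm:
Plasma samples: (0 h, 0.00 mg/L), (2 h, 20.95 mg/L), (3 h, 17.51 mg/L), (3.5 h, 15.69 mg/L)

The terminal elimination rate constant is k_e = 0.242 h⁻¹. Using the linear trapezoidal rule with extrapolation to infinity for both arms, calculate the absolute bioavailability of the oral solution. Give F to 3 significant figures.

F = 0.783

Trapezoidal AUC_0→2.25 (IV):
  [0→1]: (8.74+6.86)/2 × 1 = 7.8
  [1→2]: (6.86+5.39)/2 × 1 = 6.125
  [2→2.25]: (5.39+5.07)/2 × 0.25 = 1.3075
  Sum = 15.2325 mg/L·h
IV tail: 5.07/0.242 = 20.950; AUC_iv,0→∞ = 15.2325 + 20.950 = 36.1825 mg/L·h
Trapezoidal AUC_0→3.5 (oral solution):
  [0→2]: (0.00+20.95)/2 × 2 = 20.95
  [2→3]: (20.95+17.51)/2 × 1 = 19.23
  [3→3.5]: (17.51+15.69)/2 × 0.5 = 8.3
  Sum = 48.48 mg/L·h
oral solution tail: 15.69/0.242 = 64.835; AUC_ev,0→∞ = 48.48 + 64.835 = 113.315 mg/L·h
F = (AUC_ev/D_ev)/(AUC_iv/D_iv) = (113.315/40)/(36.1825/10) = 2.832875/3.61825 = 0.7829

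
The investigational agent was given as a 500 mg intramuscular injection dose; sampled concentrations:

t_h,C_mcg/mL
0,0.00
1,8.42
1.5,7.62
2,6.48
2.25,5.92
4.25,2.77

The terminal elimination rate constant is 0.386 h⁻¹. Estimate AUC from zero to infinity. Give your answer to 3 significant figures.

AUC = 29.2 mcg/mL·h

Trapezoidal AUC_0→4.25:
  [0→1]: (0.00+8.42)/2 × 1 = 4.21
  [1→1.5]: (8.42+7.62)/2 × 0.5 = 4.01
  [1.5→2]: (7.62+6.48)/2 × 0.5 = 3.525
  [2→2.25]: (6.48+5.92)/2 × 0.25 = 1.55
  [2.25→4.25]: (5.92+2.77)/2 × 2 = 8.69
  Sum = 21.985 mcg/mL·h
Extrapolated tail: C_last / k_e = 2.77 / 0.386 = 7.176
AUC_0→∞ = 21.985 + 7.176 = 29.161 mcg/mL·h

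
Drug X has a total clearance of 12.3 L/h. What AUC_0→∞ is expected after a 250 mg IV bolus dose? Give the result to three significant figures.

AUC = 20.3 mg/L·h

AUC_0→∞ = Dose_iv / CL
        = 250 / 12.3 = 20.3252 mg/L·h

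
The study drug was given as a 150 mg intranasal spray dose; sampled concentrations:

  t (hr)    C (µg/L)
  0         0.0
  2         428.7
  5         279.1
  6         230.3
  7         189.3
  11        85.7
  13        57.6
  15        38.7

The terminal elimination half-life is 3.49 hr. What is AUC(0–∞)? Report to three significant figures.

Trapezoidal AUC_0→15:
  [0→2]: (0.0+428.7)/2 × 2 = 428.7
  [2→5]: (428.7+279.1)/2 × 3 = 1061.7
  [5→6]: (279.1+230.3)/2 × 1 = 254.7
  [6→7]: (230.3+189.3)/2 × 1 = 209.8
  [7→11]: (189.3+85.7)/2 × 4 = 550.0
  [11→13]: (85.7+57.6)/2 × 2 = 143.3
  [13→15]: (57.6+38.7)/2 × 2 = 96.3
  Sum = 2744.5 µg/L·hr
k_e = ln2 / t½ = 0.693147 / 3.49 = 0.1986 hr^-1
Extrapolated tail: C_last / k_e = 38.7 / 0.1986 = 194.864
AUC_0→∞ = 2744.5 + 194.864 = 2939.364 µg/L·hr

AUC = 2940 µg/L·hr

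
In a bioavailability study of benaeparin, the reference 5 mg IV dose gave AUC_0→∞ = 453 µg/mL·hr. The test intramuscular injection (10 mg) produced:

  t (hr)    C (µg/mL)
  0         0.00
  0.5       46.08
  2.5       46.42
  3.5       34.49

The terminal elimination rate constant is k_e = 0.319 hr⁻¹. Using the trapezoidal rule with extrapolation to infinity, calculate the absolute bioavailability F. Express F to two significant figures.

Trapezoidal AUC_0→3.5 (intramuscular injection):
  [0→0.5]: (0.00+46.08)/2 × 0.5 = 11.52
  [0.5→2.5]: (46.08+46.42)/2 × 2 = 92.5
  [2.5→3.5]: (46.42+34.49)/2 × 1 = 40.455
  Sum = 144.475 µg/mL·hr
Tail: C_last/k_e = 34.49/0.319 = 108.119
AUC_0→∞ (intramuscular injection) = 144.475 + 108.119 = 252.594 µg/mL·hr
F = (AUC_ev/D_ev)/(AUC_iv/D_iv) = (252.594/10)/(453/5) = 25.2594/90.6 = 0.2788

F = 0.28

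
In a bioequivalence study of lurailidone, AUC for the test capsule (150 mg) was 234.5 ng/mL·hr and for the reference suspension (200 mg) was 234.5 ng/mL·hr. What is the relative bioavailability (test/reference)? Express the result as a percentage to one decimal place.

F_rel = (AUC_test/D_test) / (AUC_ref/D_ref)
      = (234.5/150) / (234.5/200)
      = 1.56333 / 1.1725 = 1.3333 = 133.33%

F_rel = 133.3%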